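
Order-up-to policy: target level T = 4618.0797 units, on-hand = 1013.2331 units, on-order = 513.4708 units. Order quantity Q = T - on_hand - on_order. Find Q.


Inventory position = OH + OO = 1013.2331 + 513.4708 = 1526.7039
Q = 4618.0797 - 1526.7039 = 3091.3758

3091.3758 units


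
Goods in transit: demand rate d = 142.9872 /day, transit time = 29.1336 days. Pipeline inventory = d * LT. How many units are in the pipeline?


Pipeline = 142.9872 * 29.1336 = 4165.7319

4165.7319 units


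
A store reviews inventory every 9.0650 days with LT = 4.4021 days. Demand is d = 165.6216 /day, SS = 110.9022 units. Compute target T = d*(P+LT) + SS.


P + LT = 13.4671
d*(P+LT) = 165.6216 * 13.4671 = 2230.4426
T = 2230.4426 + 110.9022 = 2341.3448

2341.3448 units


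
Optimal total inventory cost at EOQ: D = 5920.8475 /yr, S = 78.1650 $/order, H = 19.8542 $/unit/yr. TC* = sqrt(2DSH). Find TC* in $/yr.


2*D*S*H = 18377168.4256
TC* = sqrt(18377168.4256) = 4286.8600

4286.8600 $/yr


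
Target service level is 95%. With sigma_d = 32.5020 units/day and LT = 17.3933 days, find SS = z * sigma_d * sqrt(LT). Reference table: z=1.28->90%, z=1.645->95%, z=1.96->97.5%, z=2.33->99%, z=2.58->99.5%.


From the table, SL = 95% corresponds to z = 1.645
sqrt(LT) = sqrt(17.3933) = 4.1705
SS = 1.645 * 32.5020 * 4.1705 = 222.9805

222.9805 units


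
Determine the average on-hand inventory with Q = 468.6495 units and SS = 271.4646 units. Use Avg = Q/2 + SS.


Q/2 = 234.3247
Avg = 234.3247 + 271.4646 = 505.7894

505.7894 units


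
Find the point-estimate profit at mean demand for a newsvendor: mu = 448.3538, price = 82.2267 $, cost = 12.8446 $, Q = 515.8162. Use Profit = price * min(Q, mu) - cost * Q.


Sales at mu = min(515.8162, 448.3538) = 448.3538
Revenue = 82.2267 * 448.3538 = 36866.6534
Total cost = 12.8446 * 515.8162 = 6625.4528
Profit = 36866.6534 - 6625.4528 = 30241.2006

30241.2006 $


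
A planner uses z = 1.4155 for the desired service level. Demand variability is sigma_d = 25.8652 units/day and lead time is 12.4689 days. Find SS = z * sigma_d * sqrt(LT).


sqrt(LT) = sqrt(12.4689) = 3.5311
SS = 1.4155 * 25.8652 * 3.5311 = 129.2825

129.2825 units


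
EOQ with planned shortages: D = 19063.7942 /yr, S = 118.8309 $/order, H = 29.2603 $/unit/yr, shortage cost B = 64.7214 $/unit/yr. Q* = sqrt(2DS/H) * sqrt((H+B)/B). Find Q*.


sqrt(2DS/H) = 393.5002
sqrt((H+B)/B) = 1.2050
Q* = 393.5002 * 1.2050 = 474.1794

474.1794 units


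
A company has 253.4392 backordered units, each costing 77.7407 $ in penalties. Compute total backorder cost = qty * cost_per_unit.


Total = 253.4392 * 77.7407 = 19702.5408

19702.5408 $


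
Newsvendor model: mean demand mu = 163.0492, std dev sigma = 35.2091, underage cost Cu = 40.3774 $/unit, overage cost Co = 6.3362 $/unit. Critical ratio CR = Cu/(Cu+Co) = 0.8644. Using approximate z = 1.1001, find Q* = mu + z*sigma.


CR = Cu/(Cu+Co) = 40.3774/(40.3774+6.3362) = 0.8644
z = 1.1001
Q* = 163.0492 + 1.1001 * 35.2091 = 201.7827

201.7827 units


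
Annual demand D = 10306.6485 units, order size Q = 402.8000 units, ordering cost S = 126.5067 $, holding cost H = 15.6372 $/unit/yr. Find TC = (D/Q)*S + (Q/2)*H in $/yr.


Ordering cost = D*S/Q = 3236.9913
Holding cost = Q*H/2 = 3149.3321
TC = 3236.9913 + 3149.3321 = 6386.3234

6386.3234 $/yr


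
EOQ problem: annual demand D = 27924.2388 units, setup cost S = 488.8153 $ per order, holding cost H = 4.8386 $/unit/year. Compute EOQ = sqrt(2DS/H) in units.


2*D*S = 2 * 27924.2388 * 488.8153 = 27299590.3326
2*D*S/H = 5642043.2217
EOQ = sqrt(5642043.2217) = 2375.2986

2375.2986 units


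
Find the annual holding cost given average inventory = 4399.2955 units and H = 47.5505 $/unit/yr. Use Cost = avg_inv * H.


Cost = 4399.2955 * 47.5505 = 209188.7007

209188.7007 $/yr


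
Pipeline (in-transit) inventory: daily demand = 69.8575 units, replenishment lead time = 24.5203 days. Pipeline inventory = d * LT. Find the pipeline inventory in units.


Pipeline = 69.8575 * 24.5203 = 1712.9269

1712.9269 units


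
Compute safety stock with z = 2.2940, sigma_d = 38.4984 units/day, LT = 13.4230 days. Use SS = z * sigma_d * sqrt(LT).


sqrt(LT) = sqrt(13.4230) = 3.6637
SS = 2.2940 * 38.4984 * 3.6637 = 323.5645

323.5645 units


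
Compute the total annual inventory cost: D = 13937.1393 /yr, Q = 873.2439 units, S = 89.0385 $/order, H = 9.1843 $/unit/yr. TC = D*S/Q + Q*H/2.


Ordering cost = D*S/Q = 1421.0715
Holding cost = Q*H/2 = 4010.0670
TC = 1421.0715 + 4010.0670 = 5431.1384

5431.1384 $/yr


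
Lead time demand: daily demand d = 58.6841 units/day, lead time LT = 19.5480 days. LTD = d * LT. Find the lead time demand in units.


LTD = 58.6841 * 19.5480 = 1147.1568

1147.1568 units


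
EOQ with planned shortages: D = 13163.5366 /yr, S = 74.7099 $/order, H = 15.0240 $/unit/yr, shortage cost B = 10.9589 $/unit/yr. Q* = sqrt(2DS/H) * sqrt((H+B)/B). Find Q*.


sqrt(2DS/H) = 361.8242
sqrt((H+B)/B) = 1.5398
Q* = 361.8242 * 1.5398 = 557.1318

557.1318 units


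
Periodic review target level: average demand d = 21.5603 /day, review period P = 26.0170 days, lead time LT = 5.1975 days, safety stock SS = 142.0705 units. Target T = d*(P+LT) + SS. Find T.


P + LT = 31.2145
d*(P+LT) = 21.5603 * 31.2145 = 672.9940
T = 672.9940 + 142.0705 = 815.0645

815.0645 units


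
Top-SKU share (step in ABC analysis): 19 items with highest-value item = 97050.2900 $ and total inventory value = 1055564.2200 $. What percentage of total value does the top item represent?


Top item = 97050.2900
Total = 1055564.2200
Percentage = 97050.2900 / 1055564.2200 * 100 = 9.1942

9.1942%


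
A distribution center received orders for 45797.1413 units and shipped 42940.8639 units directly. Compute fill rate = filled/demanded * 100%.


FR = 42940.8639 / 45797.1413 * 100 = 93.7632

93.7632%


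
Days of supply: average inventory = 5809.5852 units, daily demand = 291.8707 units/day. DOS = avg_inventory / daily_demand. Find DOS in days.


DOS = 5809.5852 / 291.8707 = 19.9047

19.9047 days


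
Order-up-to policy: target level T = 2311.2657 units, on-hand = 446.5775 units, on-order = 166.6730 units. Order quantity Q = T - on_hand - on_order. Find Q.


Inventory position = OH + OO = 446.5775 + 166.6730 = 613.2505
Q = 2311.2657 - 613.2505 = 1698.0152

1698.0152 units


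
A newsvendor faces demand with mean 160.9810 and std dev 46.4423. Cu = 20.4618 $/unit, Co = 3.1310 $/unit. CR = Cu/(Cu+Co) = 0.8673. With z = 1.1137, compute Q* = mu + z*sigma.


CR = Cu/(Cu+Co) = 20.4618/(20.4618+3.1310) = 0.8673
z = 1.1137
Q* = 160.9810 + 1.1137 * 46.4423 = 212.7038

212.7038 units


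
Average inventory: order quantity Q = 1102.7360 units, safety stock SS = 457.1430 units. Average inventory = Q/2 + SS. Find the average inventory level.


Q/2 = 551.3680
Avg = 551.3680 + 457.1430 = 1008.5110

1008.5110 units


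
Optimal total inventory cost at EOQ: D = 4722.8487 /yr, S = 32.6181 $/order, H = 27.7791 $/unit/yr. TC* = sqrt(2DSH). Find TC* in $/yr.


2*D*S*H = 8558760.2210
TC* = sqrt(8558760.2210) = 2925.5359

2925.5359 $/yr


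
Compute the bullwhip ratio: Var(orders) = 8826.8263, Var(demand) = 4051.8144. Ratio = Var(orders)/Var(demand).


BW = 8826.8263 / 4051.8144 = 2.1785

2.1785


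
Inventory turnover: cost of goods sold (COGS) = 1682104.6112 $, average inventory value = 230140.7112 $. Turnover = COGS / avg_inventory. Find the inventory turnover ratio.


Turnover = 1682104.6112 / 230140.7112 = 7.3090

7.3090


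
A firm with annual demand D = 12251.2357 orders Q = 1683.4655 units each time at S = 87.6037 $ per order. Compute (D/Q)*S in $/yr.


Number of orders = D/Q = 7.2774
Cost = 7.2774 * 87.6037 = 637.5263

637.5263 $/yr


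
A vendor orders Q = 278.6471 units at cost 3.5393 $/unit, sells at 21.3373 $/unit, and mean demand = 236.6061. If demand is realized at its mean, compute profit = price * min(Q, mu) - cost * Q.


Sales at mu = min(278.6471, 236.6061) = 236.6061
Revenue = 21.3373 * 236.6061 = 5048.5353
Total cost = 3.5393 * 278.6471 = 986.2157
Profit = 5048.5353 - 986.2157 = 4062.3197

4062.3197 $


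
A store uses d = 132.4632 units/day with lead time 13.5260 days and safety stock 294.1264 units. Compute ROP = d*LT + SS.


d*LT = 132.4632 * 13.5260 = 1791.6972
ROP = 1791.6972 + 294.1264 = 2085.8236

2085.8236 units


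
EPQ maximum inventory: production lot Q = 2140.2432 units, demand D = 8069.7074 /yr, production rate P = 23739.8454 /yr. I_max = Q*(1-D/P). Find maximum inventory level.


D/P = 0.3399
1 - D/P = 0.6601
I_max = 2140.2432 * 0.6601 = 1412.7264

1412.7264 units


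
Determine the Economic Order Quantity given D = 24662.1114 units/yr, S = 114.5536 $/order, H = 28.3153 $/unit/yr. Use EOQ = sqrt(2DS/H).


2*D*S = 2 * 24662.1114 * 114.5536 = 5650267.2889
2*D*S/H = 199548.2050
EOQ = sqrt(199548.2050) = 446.7082

446.7082 units


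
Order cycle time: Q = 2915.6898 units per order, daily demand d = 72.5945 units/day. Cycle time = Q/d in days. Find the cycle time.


Cycle = 2915.6898 / 72.5945 = 40.1641

40.1641 days


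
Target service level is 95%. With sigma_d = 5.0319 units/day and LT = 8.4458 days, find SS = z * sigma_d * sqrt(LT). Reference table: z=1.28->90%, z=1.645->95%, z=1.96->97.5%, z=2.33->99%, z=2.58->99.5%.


From the table, SL = 95% corresponds to z = 1.645
sqrt(LT) = sqrt(8.4458) = 2.9062
SS = 1.645 * 5.0319 * 2.9062 = 24.0557

24.0557 units


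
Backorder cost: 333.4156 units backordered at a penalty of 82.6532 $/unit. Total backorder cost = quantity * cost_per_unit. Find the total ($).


Total = 333.4156 * 82.6532 = 27557.8663

27557.8663 $


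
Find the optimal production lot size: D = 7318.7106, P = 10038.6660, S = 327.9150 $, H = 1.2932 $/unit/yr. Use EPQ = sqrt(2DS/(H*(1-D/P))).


1 - D/P = 1 - 0.7291 = 0.2709
H*(1-D/P) = 0.3504
2DS = 4799829.9728
EPQ = sqrt(13698543.0694) = 3701.1543

3701.1543 units


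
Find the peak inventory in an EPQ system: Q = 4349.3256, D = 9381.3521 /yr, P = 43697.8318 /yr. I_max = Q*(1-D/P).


D/P = 0.2147
1 - D/P = 0.7853
I_max = 4349.3256 * 0.7853 = 3415.5824

3415.5824 units


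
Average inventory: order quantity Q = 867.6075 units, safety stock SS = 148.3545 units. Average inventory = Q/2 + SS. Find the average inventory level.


Q/2 = 433.8037
Avg = 433.8037 + 148.3545 = 582.1582

582.1582 units


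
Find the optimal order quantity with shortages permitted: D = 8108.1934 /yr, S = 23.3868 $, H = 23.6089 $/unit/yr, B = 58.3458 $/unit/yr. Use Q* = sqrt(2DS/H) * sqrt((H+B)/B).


sqrt(2DS/H) = 126.7432
sqrt((H+B)/B) = 1.1852
Q* = 126.7432 * 1.1852 = 150.2127

150.2127 units


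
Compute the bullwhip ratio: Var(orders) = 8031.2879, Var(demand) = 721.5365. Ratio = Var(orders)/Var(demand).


BW = 8031.2879 / 721.5365 = 11.1308

11.1308


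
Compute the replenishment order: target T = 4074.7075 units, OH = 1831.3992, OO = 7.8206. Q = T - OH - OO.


Inventory position = OH + OO = 1831.3992 + 7.8206 = 1839.2198
Q = 4074.7075 - 1839.2198 = 2235.4877

2235.4877 units


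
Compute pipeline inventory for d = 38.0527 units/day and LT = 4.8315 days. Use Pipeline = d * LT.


Pipeline = 38.0527 * 4.8315 = 183.8516

183.8516 units


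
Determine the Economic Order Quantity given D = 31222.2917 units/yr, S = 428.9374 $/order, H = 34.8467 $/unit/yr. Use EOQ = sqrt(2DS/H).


2*D*S = 2 * 31222.2917 * 428.9374 = 26784817.2477
2*D*S/H = 768647.1674
EOQ = sqrt(768647.1674) = 876.7253

876.7253 units


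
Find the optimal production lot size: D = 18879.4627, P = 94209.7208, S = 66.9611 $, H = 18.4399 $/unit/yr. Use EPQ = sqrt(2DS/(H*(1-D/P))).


1 - D/P = 1 - 0.2004 = 0.7996
H*(1-D/P) = 14.7446
2DS = 2528379.1796
EPQ = sqrt(171478.5905) = 414.0997

414.0997 units


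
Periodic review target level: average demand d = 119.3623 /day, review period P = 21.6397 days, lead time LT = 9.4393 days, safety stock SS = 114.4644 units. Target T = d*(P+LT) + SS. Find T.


P + LT = 31.0790
d*(P+LT) = 119.3623 * 31.0790 = 3709.6609
T = 3709.6609 + 114.4644 = 3824.1253

3824.1253 units


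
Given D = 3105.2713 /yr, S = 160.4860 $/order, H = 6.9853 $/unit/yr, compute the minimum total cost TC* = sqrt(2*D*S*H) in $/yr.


2*D*S*H = 6962284.4124
TC* = sqrt(6962284.4124) = 2638.6141

2638.6141 $/yr


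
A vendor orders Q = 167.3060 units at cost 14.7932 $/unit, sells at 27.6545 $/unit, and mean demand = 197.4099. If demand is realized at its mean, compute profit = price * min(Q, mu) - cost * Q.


Sales at mu = min(167.3060, 197.4099) = 167.3060
Revenue = 27.6545 * 167.3060 = 4626.7638
Total cost = 14.7932 * 167.3060 = 2474.9911
Profit = 4626.7638 - 2474.9911 = 2151.7727

2151.7727 $


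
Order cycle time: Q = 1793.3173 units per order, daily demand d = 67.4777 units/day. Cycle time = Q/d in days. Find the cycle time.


Cycle = 1793.3173 / 67.4777 = 26.5764

26.5764 days


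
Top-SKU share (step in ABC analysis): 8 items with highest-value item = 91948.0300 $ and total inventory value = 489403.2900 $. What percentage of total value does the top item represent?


Top item = 91948.0300
Total = 489403.2900
Percentage = 91948.0300 / 489403.2900 * 100 = 18.7878

18.7878%


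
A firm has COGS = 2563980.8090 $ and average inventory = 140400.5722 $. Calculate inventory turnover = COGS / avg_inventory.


Turnover = 2563980.8090 / 140400.5722 = 18.2619

18.2619


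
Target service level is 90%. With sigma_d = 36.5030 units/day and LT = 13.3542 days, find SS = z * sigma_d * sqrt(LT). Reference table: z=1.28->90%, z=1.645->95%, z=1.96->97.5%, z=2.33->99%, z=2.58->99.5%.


From the table, SL = 90% corresponds to z = 1.28
sqrt(LT) = sqrt(13.3542) = 3.6543
SS = 1.28 * 36.5030 * 3.6543 = 170.7448

170.7448 units


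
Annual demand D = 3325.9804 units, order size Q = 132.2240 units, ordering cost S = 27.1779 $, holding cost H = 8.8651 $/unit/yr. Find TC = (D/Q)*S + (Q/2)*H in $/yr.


Ordering cost = D*S/Q = 683.6366
Holding cost = Q*H/2 = 586.0895
TC = 683.6366 + 586.0895 = 1269.7261

1269.7261 $/yr


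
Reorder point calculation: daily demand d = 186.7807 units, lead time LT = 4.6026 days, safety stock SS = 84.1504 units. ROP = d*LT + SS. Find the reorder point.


d*LT = 186.7807 * 4.6026 = 859.6768
ROP = 859.6768 + 84.1504 = 943.8272

943.8272 units


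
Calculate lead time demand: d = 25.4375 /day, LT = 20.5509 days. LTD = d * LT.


LTD = 25.4375 * 20.5509 = 522.7635

522.7635 units


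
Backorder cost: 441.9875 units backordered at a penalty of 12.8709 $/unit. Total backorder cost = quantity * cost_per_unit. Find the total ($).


Total = 441.9875 * 12.8709 = 5688.7769

5688.7769 $


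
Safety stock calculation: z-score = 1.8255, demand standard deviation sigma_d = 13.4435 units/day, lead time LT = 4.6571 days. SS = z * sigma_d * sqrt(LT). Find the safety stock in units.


sqrt(LT) = sqrt(4.6571) = 2.1580
SS = 1.8255 * 13.4435 * 2.1580 = 52.9605

52.9605 units


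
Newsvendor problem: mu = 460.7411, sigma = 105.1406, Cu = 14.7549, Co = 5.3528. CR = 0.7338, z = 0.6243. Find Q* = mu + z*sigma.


CR = Cu/(Cu+Co) = 14.7549/(14.7549+5.3528) = 0.7338
z = 0.6243
Q* = 460.7411 + 0.6243 * 105.1406 = 526.3804

526.3804 units


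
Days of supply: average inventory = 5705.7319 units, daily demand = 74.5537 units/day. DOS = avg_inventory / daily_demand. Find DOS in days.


DOS = 5705.7319 / 74.5537 = 76.5318

76.5318 days


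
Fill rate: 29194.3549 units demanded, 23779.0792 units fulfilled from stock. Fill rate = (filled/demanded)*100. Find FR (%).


FR = 23779.0792 / 29194.3549 * 100 = 81.4509

81.4509%


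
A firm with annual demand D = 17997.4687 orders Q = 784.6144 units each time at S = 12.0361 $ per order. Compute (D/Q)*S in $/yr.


Number of orders = D/Q = 22.9380
Cost = 22.9380 * 12.0361 = 276.0838

276.0838 $/yr


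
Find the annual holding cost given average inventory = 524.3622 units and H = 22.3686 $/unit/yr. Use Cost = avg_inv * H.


Cost = 524.3622 * 22.3686 = 11729.2483

11729.2483 $/yr


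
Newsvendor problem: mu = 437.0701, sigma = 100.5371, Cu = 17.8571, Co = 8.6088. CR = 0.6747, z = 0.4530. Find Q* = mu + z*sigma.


CR = Cu/(Cu+Co) = 17.8571/(17.8571+8.6088) = 0.6747
z = 0.4530
Q* = 437.0701 + 0.4530 * 100.5371 = 482.6134

482.6134 units


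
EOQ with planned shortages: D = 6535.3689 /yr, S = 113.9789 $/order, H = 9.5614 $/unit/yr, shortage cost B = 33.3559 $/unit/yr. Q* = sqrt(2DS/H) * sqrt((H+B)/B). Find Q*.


sqrt(2DS/H) = 394.7313
sqrt((H+B)/B) = 1.1343
Q* = 394.7313 * 1.1343 = 447.7457

447.7457 units


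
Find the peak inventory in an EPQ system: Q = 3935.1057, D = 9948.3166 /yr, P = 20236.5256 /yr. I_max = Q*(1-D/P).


D/P = 0.4916
1 - D/P = 0.5084
I_max = 3935.1057 * 0.5084 = 2000.5998

2000.5998 units


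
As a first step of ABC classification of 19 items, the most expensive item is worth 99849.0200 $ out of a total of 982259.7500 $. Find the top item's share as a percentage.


Top item = 99849.0200
Total = 982259.7500
Percentage = 99849.0200 / 982259.7500 * 100 = 10.1652

10.1652%


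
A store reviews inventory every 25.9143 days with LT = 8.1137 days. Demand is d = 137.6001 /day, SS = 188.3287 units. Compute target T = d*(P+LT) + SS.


P + LT = 34.0280
d*(P+LT) = 137.6001 * 34.0280 = 4682.2562
T = 4682.2562 + 188.3287 = 4870.5849

4870.5849 units


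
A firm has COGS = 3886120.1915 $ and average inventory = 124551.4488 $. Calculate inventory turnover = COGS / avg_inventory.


Turnover = 3886120.1915 / 124551.4488 = 31.2009

31.2009


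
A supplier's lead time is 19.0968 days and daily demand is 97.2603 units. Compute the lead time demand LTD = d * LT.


LTD = 97.2603 * 19.0968 = 1857.3605

1857.3605 units


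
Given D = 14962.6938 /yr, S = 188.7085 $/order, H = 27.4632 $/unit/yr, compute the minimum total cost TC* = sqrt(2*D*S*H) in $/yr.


2*D*S*H = 155089496.6224
TC* = sqrt(155089496.6224) = 12453.4934

12453.4934 $/yr


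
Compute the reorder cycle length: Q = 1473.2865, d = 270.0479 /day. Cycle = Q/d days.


Cycle = 1473.2865 / 270.0479 = 5.4556

5.4556 days


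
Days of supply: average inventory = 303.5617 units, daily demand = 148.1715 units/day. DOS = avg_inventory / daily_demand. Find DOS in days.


DOS = 303.5617 / 148.1715 = 2.0487

2.0487 days


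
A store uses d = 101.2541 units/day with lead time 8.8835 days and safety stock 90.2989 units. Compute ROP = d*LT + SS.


d*LT = 101.2541 * 8.8835 = 899.4908
ROP = 899.4908 + 90.2989 = 989.7897

989.7897 units


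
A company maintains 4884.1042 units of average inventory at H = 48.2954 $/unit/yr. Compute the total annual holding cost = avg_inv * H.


Cost = 4884.1042 * 48.2954 = 235879.7660

235879.7660 $/yr


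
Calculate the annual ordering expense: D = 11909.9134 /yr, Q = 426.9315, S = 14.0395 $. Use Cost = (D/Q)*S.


Number of orders = D/Q = 27.8965
Cost = 27.8965 * 14.0395 = 391.6535

391.6535 $/yr


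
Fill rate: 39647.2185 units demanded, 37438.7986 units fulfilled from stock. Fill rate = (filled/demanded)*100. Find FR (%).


FR = 37438.7986 / 39647.2185 * 100 = 94.4298

94.4298%


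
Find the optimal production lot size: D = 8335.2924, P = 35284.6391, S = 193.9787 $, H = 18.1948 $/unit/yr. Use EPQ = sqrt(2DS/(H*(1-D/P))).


1 - D/P = 1 - 0.2362 = 0.7638
H*(1-D/P) = 13.8966
2DS = 3233738.3677
EPQ = sqrt(232699.2757) = 482.3891

482.3891 units


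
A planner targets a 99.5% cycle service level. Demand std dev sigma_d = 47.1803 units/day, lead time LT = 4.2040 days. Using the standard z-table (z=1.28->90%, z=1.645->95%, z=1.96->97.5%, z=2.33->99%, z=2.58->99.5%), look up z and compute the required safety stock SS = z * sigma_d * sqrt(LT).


From the table, SL = 99.5% corresponds to z = 2.58
sqrt(LT) = sqrt(4.2040) = 2.0504
SS = 2.58 * 47.1803 * 2.0504 = 249.5811

249.5811 units


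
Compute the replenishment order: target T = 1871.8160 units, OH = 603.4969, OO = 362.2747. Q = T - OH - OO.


Inventory position = OH + OO = 603.4969 + 362.2747 = 965.7716
Q = 1871.8160 - 965.7716 = 906.0444

906.0444 units


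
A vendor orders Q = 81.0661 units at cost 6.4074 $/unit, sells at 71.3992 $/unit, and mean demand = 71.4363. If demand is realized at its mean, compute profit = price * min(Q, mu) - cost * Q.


Sales at mu = min(81.0661, 71.4363) = 71.4363
Revenue = 71.3992 * 71.4363 = 5100.4947
Total cost = 6.4074 * 81.0661 = 519.4229
Profit = 5100.4947 - 519.4229 = 4581.0717

4581.0717 $


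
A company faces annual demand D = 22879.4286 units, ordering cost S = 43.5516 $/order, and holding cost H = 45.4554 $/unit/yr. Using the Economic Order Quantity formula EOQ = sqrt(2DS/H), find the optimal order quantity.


2*D*S = 2 * 22879.4286 * 43.5516 = 1992871.4452
2*D*S/H = 43842.3476
EOQ = sqrt(43842.3476) = 209.3856

209.3856 units


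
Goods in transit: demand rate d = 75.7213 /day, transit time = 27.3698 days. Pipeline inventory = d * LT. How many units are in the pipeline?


Pipeline = 75.7213 * 27.3698 = 2072.4768

2072.4768 units


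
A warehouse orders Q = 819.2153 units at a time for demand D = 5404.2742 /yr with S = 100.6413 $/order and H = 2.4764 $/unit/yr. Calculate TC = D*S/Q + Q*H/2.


Ordering cost = D*S/Q = 663.9197
Holding cost = Q*H/2 = 1014.3524
TC = 663.9197 + 1014.3524 = 1678.2721

1678.2721 $/yr


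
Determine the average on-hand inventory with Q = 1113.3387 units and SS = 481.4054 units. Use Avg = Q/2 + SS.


Q/2 = 556.6694
Avg = 556.6694 + 481.4054 = 1038.0747

1038.0747 units


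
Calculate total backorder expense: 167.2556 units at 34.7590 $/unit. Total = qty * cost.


Total = 167.2556 * 34.7590 = 5813.6374

5813.6374 $


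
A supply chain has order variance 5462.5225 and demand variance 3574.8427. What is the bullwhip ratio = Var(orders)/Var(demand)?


BW = 5462.5225 / 3574.8427 = 1.5280

1.5280


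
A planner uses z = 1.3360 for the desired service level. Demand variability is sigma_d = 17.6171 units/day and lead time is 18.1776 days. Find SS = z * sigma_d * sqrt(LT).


sqrt(LT) = sqrt(18.1776) = 4.2635
SS = 1.3360 * 17.6171 * 4.2635 = 100.3481

100.3481 units


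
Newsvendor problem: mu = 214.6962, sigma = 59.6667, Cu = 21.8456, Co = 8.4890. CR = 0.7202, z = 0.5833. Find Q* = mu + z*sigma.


CR = Cu/(Cu+Co) = 21.8456/(21.8456+8.4890) = 0.7202
z = 0.5833
Q* = 214.6962 + 0.5833 * 59.6667 = 249.4998

249.4998 units


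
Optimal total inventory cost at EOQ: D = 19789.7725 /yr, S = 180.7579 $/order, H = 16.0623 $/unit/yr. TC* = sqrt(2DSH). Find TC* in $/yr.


2*D*S*H = 114914760.8462
TC* = sqrt(114914760.8462) = 10719.8303

10719.8303 $/yr


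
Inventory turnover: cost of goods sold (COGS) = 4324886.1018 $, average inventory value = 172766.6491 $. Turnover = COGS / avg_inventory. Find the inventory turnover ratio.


Turnover = 4324886.1018 / 172766.6491 = 25.0331

25.0331


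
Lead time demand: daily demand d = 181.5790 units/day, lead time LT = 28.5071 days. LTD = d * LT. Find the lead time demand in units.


LTD = 181.5790 * 28.5071 = 5176.2907

5176.2907 units


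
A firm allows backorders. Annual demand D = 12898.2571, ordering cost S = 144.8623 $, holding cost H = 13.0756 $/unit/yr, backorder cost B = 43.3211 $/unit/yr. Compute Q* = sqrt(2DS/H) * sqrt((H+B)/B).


sqrt(2DS/H) = 534.5981
sqrt((H+B)/B) = 1.1410
Q* = 534.5981 * 1.1410 = 609.9644

609.9644 units


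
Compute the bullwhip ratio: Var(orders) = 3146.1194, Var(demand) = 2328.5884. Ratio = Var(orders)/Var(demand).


BW = 3146.1194 / 2328.5884 = 1.3511

1.3511


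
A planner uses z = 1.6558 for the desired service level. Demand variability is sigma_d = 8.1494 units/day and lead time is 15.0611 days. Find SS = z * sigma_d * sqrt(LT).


sqrt(LT) = sqrt(15.0611) = 3.8809
SS = 1.6558 * 8.1494 * 3.8809 = 52.3675

52.3675 units


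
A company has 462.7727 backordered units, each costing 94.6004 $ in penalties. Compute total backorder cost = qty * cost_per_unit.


Total = 462.7727 * 94.6004 = 43778.4825

43778.4825 $


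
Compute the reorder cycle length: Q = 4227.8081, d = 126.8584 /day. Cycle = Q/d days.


Cycle = 4227.8081 / 126.8584 = 33.3270

33.3270 days


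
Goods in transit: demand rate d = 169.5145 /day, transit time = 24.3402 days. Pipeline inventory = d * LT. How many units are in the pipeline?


Pipeline = 169.5145 * 24.3402 = 4126.0168

4126.0168 units


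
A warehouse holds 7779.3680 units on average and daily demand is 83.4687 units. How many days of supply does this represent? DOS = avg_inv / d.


DOS = 7779.3680 / 83.4687 = 93.2010

93.2010 days


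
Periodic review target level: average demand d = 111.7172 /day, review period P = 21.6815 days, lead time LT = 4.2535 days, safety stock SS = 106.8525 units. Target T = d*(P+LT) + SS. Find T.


P + LT = 25.9350
d*(P+LT) = 111.7172 * 25.9350 = 2897.3856
T = 2897.3856 + 106.8525 = 3004.2381

3004.2381 units


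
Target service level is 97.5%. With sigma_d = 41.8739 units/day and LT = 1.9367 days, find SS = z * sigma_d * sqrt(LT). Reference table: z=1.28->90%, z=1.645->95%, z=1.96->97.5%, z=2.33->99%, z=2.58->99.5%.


From the table, SL = 97.5% corresponds to z = 1.96
sqrt(LT) = sqrt(1.9367) = 1.3917
SS = 1.96 * 41.8739 * 1.3917 = 114.2170

114.2170 units


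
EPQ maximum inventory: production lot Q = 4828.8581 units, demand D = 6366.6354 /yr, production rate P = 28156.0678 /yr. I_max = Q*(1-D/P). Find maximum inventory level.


D/P = 0.2261
1 - D/P = 0.7739
I_max = 4828.8581 * 0.7739 = 3736.9592

3736.9592 units


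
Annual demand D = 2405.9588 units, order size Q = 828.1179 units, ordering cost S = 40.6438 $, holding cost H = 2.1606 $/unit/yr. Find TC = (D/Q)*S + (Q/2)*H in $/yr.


Ordering cost = D*S/Q = 118.0838
Holding cost = Q*H/2 = 894.6158
TC = 118.0838 + 894.6158 = 1012.6996

1012.6996 $/yr


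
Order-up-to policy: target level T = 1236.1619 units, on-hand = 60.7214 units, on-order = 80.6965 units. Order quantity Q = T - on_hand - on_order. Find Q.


Inventory position = OH + OO = 60.7214 + 80.6965 = 141.4179
Q = 1236.1619 - 141.4179 = 1094.7440

1094.7440 units


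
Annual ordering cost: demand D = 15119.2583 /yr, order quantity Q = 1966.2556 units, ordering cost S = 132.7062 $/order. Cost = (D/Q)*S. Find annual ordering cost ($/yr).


Number of orders = D/Q = 7.6894
Cost = 7.6894 * 132.7062 = 1020.4265

1020.4265 $/yr


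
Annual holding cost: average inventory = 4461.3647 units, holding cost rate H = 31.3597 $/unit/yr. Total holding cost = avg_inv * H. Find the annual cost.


Cost = 4461.3647 * 31.3597 = 139907.0586

139907.0586 $/yr


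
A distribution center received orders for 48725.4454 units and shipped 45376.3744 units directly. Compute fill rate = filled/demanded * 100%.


FR = 45376.3744 / 48725.4454 * 100 = 93.1266

93.1266%


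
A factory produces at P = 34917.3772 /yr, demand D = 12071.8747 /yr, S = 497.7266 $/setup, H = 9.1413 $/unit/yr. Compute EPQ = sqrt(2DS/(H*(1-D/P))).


1 - D/P = 1 - 0.3457 = 0.6543
H*(1-D/P) = 5.9809
2DS = 12016986.3001
EPQ = sqrt(2009224.6775) = 1417.4712

1417.4712 units


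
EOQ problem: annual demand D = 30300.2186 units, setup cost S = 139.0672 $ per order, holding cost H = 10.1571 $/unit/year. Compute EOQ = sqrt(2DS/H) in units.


2*D*S = 2 * 30300.2186 * 139.0672 = 8427533.1202
2*D*S/H = 829718.4354
EOQ = sqrt(829718.4354) = 910.8888

910.8888 units


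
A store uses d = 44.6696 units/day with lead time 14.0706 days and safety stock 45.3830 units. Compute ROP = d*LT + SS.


d*LT = 44.6696 * 14.0706 = 628.5281
ROP = 628.5281 + 45.3830 = 673.9111

673.9111 units


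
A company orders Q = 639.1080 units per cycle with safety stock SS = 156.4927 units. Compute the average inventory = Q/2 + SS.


Q/2 = 319.5540
Avg = 319.5540 + 156.4927 = 476.0467

476.0467 units


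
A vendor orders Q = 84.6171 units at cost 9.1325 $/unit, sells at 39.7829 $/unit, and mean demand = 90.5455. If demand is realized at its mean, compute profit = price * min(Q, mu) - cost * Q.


Sales at mu = min(84.6171, 90.5455) = 84.6171
Revenue = 39.7829 * 84.6171 = 3366.3136
Total cost = 9.1325 * 84.6171 = 772.7657
Profit = 3366.3136 - 772.7657 = 2593.5480

2593.5480 $


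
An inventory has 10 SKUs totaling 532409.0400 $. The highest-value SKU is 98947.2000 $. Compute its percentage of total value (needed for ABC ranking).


Top item = 98947.2000
Total = 532409.0400
Percentage = 98947.2000 / 532409.0400 * 100 = 18.5848

18.5848%


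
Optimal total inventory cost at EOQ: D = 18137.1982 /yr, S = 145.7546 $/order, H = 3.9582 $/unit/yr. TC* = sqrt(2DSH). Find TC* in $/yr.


2*D*S*H = 20927637.2563
TC* = sqrt(20927637.2563) = 4574.6735

4574.6735 $/yr


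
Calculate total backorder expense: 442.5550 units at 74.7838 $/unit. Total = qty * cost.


Total = 442.5550 * 74.7838 = 33095.9446

33095.9446 $


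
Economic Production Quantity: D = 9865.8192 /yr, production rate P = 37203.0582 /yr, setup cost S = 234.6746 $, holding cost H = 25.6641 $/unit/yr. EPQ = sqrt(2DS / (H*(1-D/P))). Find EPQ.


1 - D/P = 1 - 0.2652 = 0.7348
H*(1-D/P) = 18.8583
2DS = 4630514.3489
EPQ = sqrt(245542.7907) = 495.5227

495.5227 units


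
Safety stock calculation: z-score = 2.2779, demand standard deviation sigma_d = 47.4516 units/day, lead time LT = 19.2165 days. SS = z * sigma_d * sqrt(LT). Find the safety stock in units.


sqrt(LT) = sqrt(19.2165) = 4.3837
SS = 2.2779 * 47.4516 * 4.3837 = 473.8301

473.8301 units


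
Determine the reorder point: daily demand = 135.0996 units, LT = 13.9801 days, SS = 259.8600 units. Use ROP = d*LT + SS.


d*LT = 135.0996 * 13.9801 = 1888.7059
ROP = 1888.7059 + 259.8600 = 2148.5659

2148.5659 units


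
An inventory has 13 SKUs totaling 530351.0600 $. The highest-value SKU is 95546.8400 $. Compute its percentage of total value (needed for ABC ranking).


Top item = 95546.8400
Total = 530351.0600
Percentage = 95546.8400 / 530351.0600 * 100 = 18.0158

18.0158%


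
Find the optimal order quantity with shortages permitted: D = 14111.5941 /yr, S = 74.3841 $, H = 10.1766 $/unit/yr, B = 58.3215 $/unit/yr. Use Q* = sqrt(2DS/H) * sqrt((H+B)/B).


sqrt(2DS/H) = 454.1944
sqrt((H+B)/B) = 1.0837
Q* = 454.1944 * 1.0837 = 492.2284

492.2284 units


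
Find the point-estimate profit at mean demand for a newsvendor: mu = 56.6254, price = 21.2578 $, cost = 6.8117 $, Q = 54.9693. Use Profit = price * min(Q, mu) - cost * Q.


Sales at mu = min(54.9693, 56.6254) = 54.9693
Revenue = 21.2578 * 54.9693 = 1168.5264
Total cost = 6.8117 * 54.9693 = 374.4344
Profit = 1168.5264 - 374.4344 = 794.0920

794.0920 $


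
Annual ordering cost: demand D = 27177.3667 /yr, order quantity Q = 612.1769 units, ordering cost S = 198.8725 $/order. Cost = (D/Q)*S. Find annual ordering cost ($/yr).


Number of orders = D/Q = 44.3946
Cost = 44.3946 * 198.8725 = 8828.8710

8828.8710 $/yr


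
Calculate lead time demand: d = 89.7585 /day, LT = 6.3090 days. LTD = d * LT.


LTD = 89.7585 * 6.3090 = 566.2864

566.2864 units


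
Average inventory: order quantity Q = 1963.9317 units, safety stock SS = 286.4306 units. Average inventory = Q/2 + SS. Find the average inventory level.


Q/2 = 981.9659
Avg = 981.9659 + 286.4306 = 1268.3965

1268.3965 units


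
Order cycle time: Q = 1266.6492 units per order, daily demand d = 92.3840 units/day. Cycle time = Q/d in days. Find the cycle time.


Cycle = 1266.6492 / 92.3840 = 13.7107

13.7107 days


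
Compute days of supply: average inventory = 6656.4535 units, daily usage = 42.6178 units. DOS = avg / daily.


DOS = 6656.4535 / 42.6178 = 156.1895

156.1895 days


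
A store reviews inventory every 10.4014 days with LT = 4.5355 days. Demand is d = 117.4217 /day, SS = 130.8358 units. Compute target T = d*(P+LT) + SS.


P + LT = 14.9369
d*(P+LT) = 117.4217 * 14.9369 = 1753.9162
T = 1753.9162 + 130.8358 = 1884.7520

1884.7520 units


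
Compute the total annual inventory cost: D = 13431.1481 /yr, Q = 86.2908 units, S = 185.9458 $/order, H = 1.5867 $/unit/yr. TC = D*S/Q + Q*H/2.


Ordering cost = D*S/Q = 28942.4316
Holding cost = Q*H/2 = 68.4588
TC = 28942.4316 + 68.4588 = 29010.8904

29010.8904 $/yr


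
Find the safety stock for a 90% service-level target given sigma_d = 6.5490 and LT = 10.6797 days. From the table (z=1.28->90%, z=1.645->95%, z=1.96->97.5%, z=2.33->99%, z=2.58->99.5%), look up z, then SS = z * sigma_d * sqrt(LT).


From the table, SL = 90% corresponds to z = 1.28
sqrt(LT) = sqrt(10.6797) = 3.2680
SS = 1.28 * 6.5490 * 3.2680 = 27.3946

27.3946 units


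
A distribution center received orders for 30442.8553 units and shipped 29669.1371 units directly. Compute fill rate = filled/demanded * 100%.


FR = 29669.1371 / 30442.8553 * 100 = 97.4585

97.4585%


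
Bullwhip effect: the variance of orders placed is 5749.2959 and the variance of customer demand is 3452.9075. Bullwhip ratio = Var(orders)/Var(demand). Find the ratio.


BW = 5749.2959 / 3452.9075 = 1.6651

1.6651


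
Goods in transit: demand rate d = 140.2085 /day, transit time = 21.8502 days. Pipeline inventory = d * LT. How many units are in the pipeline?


Pipeline = 140.2085 * 21.8502 = 3063.5838

3063.5838 units


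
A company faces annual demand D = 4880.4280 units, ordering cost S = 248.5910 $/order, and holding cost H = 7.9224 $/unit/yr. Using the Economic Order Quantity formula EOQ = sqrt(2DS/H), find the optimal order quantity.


2*D*S = 2 * 4880.4280 * 248.5910 = 2426460.9539
2*D*S/H = 306278.5209
EOQ = sqrt(306278.5209) = 553.4244

553.4244 units


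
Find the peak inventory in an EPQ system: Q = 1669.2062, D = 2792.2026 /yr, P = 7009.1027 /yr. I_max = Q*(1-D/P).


D/P = 0.3984
1 - D/P = 0.6016
I_max = 1669.2062 * 0.6016 = 1004.2478

1004.2478 units


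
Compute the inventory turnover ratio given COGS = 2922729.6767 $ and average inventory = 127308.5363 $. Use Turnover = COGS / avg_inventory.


Turnover = 2922729.6767 / 127308.5363 = 22.9578

22.9578


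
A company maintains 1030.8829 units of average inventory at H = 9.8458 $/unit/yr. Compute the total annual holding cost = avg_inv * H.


Cost = 1030.8829 * 9.8458 = 10149.8669

10149.8669 $/yr


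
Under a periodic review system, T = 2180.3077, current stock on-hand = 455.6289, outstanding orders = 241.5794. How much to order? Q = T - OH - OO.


Inventory position = OH + OO = 455.6289 + 241.5794 = 697.2083
Q = 2180.3077 - 697.2083 = 1483.0994

1483.0994 units


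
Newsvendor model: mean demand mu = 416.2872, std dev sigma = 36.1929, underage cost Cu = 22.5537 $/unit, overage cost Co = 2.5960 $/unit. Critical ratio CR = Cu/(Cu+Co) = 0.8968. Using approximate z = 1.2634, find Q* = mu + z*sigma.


CR = Cu/(Cu+Co) = 22.5537/(22.5537+2.5960) = 0.8968
z = 1.2634
Q* = 416.2872 + 1.2634 * 36.1929 = 462.0133

462.0133 units


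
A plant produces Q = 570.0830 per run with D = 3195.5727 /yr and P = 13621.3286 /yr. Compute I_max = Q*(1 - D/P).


D/P = 0.2346
1 - D/P = 0.7654
I_max = 570.0830 * 0.7654 = 436.3412

436.3412 units


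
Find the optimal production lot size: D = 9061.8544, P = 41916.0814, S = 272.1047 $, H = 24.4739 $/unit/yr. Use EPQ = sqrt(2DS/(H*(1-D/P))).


1 - D/P = 1 - 0.2162 = 0.7838
H*(1-D/P) = 19.1829
2DS = 4931546.3459
EPQ = sqrt(257080.6322) = 507.0312

507.0312 units


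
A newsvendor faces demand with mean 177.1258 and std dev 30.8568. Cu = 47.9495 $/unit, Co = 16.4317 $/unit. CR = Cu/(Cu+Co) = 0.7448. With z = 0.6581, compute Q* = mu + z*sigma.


CR = Cu/(Cu+Co) = 47.9495/(47.9495+16.4317) = 0.7448
z = 0.6581
Q* = 177.1258 + 0.6581 * 30.8568 = 197.4327

197.4327 units


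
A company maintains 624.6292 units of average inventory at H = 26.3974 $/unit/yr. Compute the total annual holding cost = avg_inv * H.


Cost = 624.6292 * 26.3974 = 16488.5868

16488.5868 $/yr


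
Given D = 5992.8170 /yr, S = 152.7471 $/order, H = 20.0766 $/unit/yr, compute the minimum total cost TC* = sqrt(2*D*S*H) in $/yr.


2*D*S*H = 36755653.7492
TC* = sqrt(36755653.7492) = 6062.6441

6062.6441 $/yr


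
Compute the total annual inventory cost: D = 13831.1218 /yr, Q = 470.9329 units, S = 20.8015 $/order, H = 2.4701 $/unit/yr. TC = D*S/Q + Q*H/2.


Ordering cost = D*S/Q = 610.9322
Holding cost = Q*H/2 = 581.6257
TC = 610.9322 + 581.6257 = 1192.5579

1192.5579 $/yr


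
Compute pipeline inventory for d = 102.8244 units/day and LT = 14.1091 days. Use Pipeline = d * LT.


Pipeline = 102.8244 * 14.1091 = 1450.7597

1450.7597 units


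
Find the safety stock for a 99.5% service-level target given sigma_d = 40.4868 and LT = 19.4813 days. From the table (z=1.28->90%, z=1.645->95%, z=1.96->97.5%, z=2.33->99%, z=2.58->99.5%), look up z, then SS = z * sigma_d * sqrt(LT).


From the table, SL = 99.5% corresponds to z = 2.58
sqrt(LT) = sqrt(19.4813) = 4.4138
SS = 2.58 * 40.4868 * 4.4138 = 461.0437

461.0437 units


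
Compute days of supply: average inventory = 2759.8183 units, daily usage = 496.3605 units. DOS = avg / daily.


DOS = 2759.8183 / 496.3605 = 5.5601

5.5601 days


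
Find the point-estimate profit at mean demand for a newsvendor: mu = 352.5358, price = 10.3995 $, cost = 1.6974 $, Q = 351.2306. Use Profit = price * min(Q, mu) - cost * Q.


Sales at mu = min(351.2306, 352.5358) = 351.2306
Revenue = 10.3995 * 351.2306 = 3652.6226
Total cost = 1.6974 * 351.2306 = 596.1788
Profit = 3652.6226 - 596.1788 = 3056.4438

3056.4438 $


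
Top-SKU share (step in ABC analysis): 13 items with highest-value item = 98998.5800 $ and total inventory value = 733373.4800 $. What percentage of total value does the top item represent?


Top item = 98998.5800
Total = 733373.4800
Percentage = 98998.5800 / 733373.4800 * 100 = 13.4991

13.4991%


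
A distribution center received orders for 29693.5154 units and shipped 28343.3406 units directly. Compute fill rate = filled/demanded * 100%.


FR = 28343.3406 / 29693.5154 * 100 = 95.4530

95.4530%


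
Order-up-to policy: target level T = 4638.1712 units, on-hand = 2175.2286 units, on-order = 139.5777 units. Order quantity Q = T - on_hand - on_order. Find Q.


Inventory position = OH + OO = 2175.2286 + 139.5777 = 2314.8063
Q = 4638.1712 - 2314.8063 = 2323.3649

2323.3649 units


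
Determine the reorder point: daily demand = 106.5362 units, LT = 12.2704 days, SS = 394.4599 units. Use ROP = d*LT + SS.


d*LT = 106.5362 * 12.2704 = 1307.2418
ROP = 1307.2418 + 394.4599 = 1701.7017

1701.7017 units


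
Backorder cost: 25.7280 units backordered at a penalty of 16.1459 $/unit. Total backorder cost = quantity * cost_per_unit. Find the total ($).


Total = 25.7280 * 16.1459 = 415.4017

415.4017 $


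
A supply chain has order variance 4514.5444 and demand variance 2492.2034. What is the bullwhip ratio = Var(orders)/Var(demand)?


BW = 4514.5444 / 2492.2034 = 1.8115

1.8115


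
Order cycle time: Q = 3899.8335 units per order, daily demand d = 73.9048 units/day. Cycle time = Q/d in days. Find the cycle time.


Cycle = 3899.8335 / 73.9048 = 52.7683

52.7683 days


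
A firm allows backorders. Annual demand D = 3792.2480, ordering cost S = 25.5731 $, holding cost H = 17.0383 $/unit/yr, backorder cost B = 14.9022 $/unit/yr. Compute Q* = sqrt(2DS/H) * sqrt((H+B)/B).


sqrt(2DS/H) = 106.6945
sqrt((H+B)/B) = 1.4640
Q* = 106.6945 * 1.4640 = 156.2024

156.2024 units


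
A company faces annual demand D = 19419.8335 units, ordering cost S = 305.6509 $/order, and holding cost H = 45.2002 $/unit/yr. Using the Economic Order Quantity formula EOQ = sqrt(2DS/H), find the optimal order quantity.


2*D*S = 2 * 19419.8335 * 305.6509 = 11871379.1743
2*D*S/H = 262639.9700
EOQ = sqrt(262639.9700) = 512.4841

512.4841 units
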